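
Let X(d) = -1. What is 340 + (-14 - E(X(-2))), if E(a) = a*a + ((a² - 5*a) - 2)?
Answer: 321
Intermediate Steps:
E(a) = -2 - 5*a + 2*a² (E(a) = a² + (-2 + a² - 5*a) = -2 - 5*a + 2*a²)
340 + (-14 - E(X(-2))) = 340 + (-14 - (-2 - 5*(-1) + 2*(-1)²)) = 340 + (-14 - (-2 + 5 + 2*1)) = 340 + (-14 - (-2 + 5 + 2)) = 340 + (-14 - 1*5) = 340 + (-14 - 5) = 340 - 19 = 321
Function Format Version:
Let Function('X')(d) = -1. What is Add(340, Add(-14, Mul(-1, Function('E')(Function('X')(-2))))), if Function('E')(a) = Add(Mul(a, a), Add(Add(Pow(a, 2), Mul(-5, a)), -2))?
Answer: 321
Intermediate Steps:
Function('E')(a) = Add(-2, Mul(-5, a), Mul(2, Pow(a, 2))) (Function('E')(a) = Add(Pow(a, 2), Add(-2, Pow(a, 2), Mul(-5, a))) = Add(-2, Mul(-5, a), Mul(2, Pow(a, 2))))
Add(340, Add(-14, Mul(-1, Function('E')(Function('X')(-2))))) = Add(340, Add(-14, Mul(-1, Add(-2, Mul(-5, -1), Mul(2, Pow(-1, 2)))))) = Add(340, Add(-14, Mul(-1, Add(-2, 5, Mul(2, 1))))) = Add(340, Add(-14, Mul(-1, Add(-2, 5, 2)))) = Add(340, Add(-14, Mul(-1, 5))) = Add(340, Add(-14, -5)) = Add(340, -19) = 321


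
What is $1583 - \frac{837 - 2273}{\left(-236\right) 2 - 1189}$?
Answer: $\frac{2627927}{1661} \approx 1582.1$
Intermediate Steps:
$1583 - \frac{837 - 2273}{\left(-236\right) 2 - 1189} = 1583 - - \frac{1436}{-472 - 1189} = 1583 - - \frac{1436}{-1661} = 1583 - \left(-1436\right) \left(- \frac{1}{1661}\right) = 1583 - \frac{1436}{1661} = \frac{2627927}{1661}$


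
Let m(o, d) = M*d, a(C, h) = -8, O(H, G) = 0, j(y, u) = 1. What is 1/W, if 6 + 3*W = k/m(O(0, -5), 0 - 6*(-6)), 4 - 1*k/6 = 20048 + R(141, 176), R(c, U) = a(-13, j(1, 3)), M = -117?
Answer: 1053/7912 ≈ 0.13309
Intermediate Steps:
R(c, U) = -8
m(o, d) = -117*d
k = -120216 (k = 24 - 6*(20048 - 8) = 24 - 6*20040 = 24 - 120240 = -120216)
W = 7912/1053 (W = -2 + (-120216*(-1/(117*(0 - 6*(-6)))))/3 = -2 + (-120216*(-1/(117*(0 + 36))))/3 = -2 + (-120216/((-117*36)))/3 = -2 + (-120216/(-4212))/3 = -2 + (-120216*(-1/4212))/3 = -2 + (⅓)*(10018/351) = -2 + 10018/1053 = 7912/1053 ≈ 7.5138)
1/W = 1/(7912/1053) = 1053/7912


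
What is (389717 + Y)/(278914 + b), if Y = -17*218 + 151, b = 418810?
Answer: 193081/348862 ≈ 0.55346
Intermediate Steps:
Y = -3555 (Y = -3706 + 151 = -3555)
(389717 + Y)/(278914 + b) = (389717 - 3555)/(278914 + 418810) = 386162/697724 = 386162*(1/697724) = 193081/348862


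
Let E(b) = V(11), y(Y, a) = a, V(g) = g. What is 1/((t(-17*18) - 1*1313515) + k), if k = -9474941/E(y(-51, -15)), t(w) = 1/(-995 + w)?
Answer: -14311/31124611417 ≈ -4.5980e-7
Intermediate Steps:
E(b) = 11
k = -9474941/11 ≈ -8.6136e+5
1/((t(-17*18) - 1*1313515) + k) = 1/((1/(-995 - 17*18) - 1*1313515) - 9474941/11) = 1/((1/(-995 - 306) - 1313515) - 9474941/11) = 1/((1/(-1301) - 1313515) - 9474941/11) = 1/((-1/1301 - 1313515) - 9474941/11) = 1/(-1708883016/1301 - 9474941/11) = 1/(-31124611417/14311) = -14311/31124611417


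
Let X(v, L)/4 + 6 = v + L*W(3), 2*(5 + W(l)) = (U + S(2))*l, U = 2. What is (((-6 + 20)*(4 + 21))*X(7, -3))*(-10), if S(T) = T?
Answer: 28000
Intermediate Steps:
W(l) = -5 + 2*l (W(l) = -5 + ((2 + 2)*l)/2 = -5 + (4*l)/2 = -5 + 2*l)
X(v, L) = -24 + 4*L + 4*v (X(v, L) = -24 + 4*(v + L*(-5 + 2*3)) = -24 + 4*(v + L*(-5 + 6)) = -24 + 4*(v + L*1) = -24 + 4*(v + L) = -24 + 4*(L + v) = -24 + (4*L + 4*v) = -24 + 4*L + 4*v)
(((-6 + 20)*(4 + 21))*X(7, -3))*(-10) = (((-6 + 20)*(4 + 21))*(-24 + 4*(-3) + 4*7))*(-10) = ((14*25)*(-24 - 12 + 28))*(-10) = (350*(-8))*(-10) = -2800*(-10) = 28000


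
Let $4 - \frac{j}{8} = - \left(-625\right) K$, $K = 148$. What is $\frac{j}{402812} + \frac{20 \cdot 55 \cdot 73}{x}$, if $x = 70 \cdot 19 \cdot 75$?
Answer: $- \frac{207330022}{200902485} \approx -1.032$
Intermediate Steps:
$j = -739968$ ($j = 32 - 8 \left(- \left(-625\right) 148\right) = 32 - 8 \left(\left(-1\right) \left(-92500\right)\right) = 32 - 740000 = -739968$)
$x = 99750$ ($x = 1330 \cdot 75 = 99750$)
$\frac{j}{402812} + \frac{20 \cdot 55 \cdot 73}{x} = - \frac{739968}{402812} + \frac{20 \cdot 55 \cdot 73}{99750} = \left(-739968\right) \frac{1}{402812} + 1100 \cdot 73 \cdot \frac{1}{99750} = - \frac{184992}{100703} + 80300 \cdot \frac{1}{99750} = - \frac{184992}{100703} + \frac{1606}{1995} = - \frac{207330022}{200902485}$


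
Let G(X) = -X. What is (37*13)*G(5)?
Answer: -2405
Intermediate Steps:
(37*13)*G(5) = (37*13)*(-1*5) = 481*(-5) = -2405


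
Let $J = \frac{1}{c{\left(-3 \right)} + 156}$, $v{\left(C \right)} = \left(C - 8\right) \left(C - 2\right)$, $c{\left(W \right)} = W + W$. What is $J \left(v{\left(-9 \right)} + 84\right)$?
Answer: $\frac{271}{150} \approx 1.8067$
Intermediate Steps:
$c{\left(W \right)} = 2 W$
$v{\left(C \right)} = \left(-8 + C\right) \left(-2 + C\right)$
$J = \frac{1}{150}$ ($J = \frac{1}{2 \left(-3\right) + 156} = \frac{1}{-6 + 156} = \frac{1}{150} \approx 0.0066667$)
$J \left(v{\left(-9 \right)} + 84\right) = \frac{\left(16 + \left(-9\right)^{2} - -90\right) + 84}{150} = \frac{\left(16 + 81 + 90\right) + 84}{150} = \frac{187 + 84}{150} = \frac{1}{150} \cdot 271 = \frac{271}{150}$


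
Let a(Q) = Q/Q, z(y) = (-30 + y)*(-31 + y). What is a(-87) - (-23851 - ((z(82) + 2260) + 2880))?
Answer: 31644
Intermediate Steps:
z(y) = (-31 + y)*(-30 + y)
a(Q) = 1
a(-87) - (-23851 - ((z(82) + 2260) + 2880)) = 1 - (-23851 - (((930 + 82² - 61*82) + 2260) + 2880)) = 1 - (-23851 - (((930 + 6724 - 5002) + 2260) + 2880)) = 1 - (-23851 - ((2652 + 2260) + 2880)) = 1 - (-23851 - (4912 + 2880)) = 1 - (-23851 - 1*7792) = 1 - (-23851 - 7792) = 1 - 1*(-31643) = 1 + 31643 = 31644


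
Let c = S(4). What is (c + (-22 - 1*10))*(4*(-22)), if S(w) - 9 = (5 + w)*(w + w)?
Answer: -4312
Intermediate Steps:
S(w) = 9 + 2*w*(5 + w) (S(w) = 9 + (5 + w)*(w + w) = 9 + (5 + w)*(2*w) = 9 + 2*w*(5 + w))
c = 81 (c = 9 + 2*4**2 + 10*4 = 9 + 2*16 + 40 = 9 + 32 + 40 = 81)
(c + (-22 - 1*10))*(4*(-22)) = (81 + (-22 - 1*10))*(4*(-22)) = (81 + (-22 - 10))*(-88) = (81 - 32)*(-88) = 49*(-88) = -4312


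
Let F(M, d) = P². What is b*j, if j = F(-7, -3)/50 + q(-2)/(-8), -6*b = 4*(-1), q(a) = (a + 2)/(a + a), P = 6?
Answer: 12/25 ≈ 0.48000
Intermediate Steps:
q(a) = (2 + a)/(2*a) (q(a) = (2 + a)/((2*a)) = (2 + a)*(1/(2*a)) = (2 + a)/(2*a))
F(M, d) = 36 (F(M, d) = 6² = 36)
b = ⅔ (b = -2*(-1)/3 = -⅙*(-4) = ⅔ ≈ 0.66667)
j = 18/25 (j = 36/50 + ((½)*(2 - 2)/(-2))/(-8) = 36*(1/50) + ((½)*(-½)*0)*(-⅛) = 18/25 + 0*(-⅛) = 18/25 + 0 = 18/25 ≈ 0.72000)
b*j = (⅔)*(18/25) = 12/25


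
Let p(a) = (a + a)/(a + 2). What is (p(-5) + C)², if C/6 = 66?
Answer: 1435204/9 ≈ 1.5947e+5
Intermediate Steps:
C = 396 (C = 6*66 = 396)
p(a) = 2*a/(2 + a) (p(a) = (2*a)/(2 + a) = 2*a/(2 + a))
(p(-5) + C)² = (2*(-5)/(2 - 5) + 396)² = (2*(-5)/(-3) + 396)² = (2*(-5)*(-⅓) + 396)² = (10/3 + 396)² = (1198/3)² = 1435204/9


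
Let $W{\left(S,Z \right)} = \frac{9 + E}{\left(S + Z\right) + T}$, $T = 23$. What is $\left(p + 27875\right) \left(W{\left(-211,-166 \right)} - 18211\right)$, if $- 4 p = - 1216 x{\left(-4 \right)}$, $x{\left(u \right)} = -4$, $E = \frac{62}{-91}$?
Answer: $- \frac{15639499977349}{32214} \approx -4.8549 \cdot 10^{8}$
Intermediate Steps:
$E = - \frac{62}{91}$ ($E = 62 \left(- \frac{1}{91}\right) = - \frac{62}{91} \approx -0.68132$)
$p = -1216$ ($p = - \frac{\left(-1216\right) \left(-4\right)}{4} = \left(- \frac{1}{4}\right) 4864 = -1216$)
$W{\left(S,Z \right)} = \frac{757}{91 \left(23 + S + Z\right)}$ ($W{\left(S,Z \right)} = \frac{9 - \frac{62}{91}}{\left(S + Z\right) + 23} = \frac{757}{91 \left(23 + S + Z\right)}$)
$\left(p + 27875\right) \left(W{\left(-211,-166 \right)} - 18211\right) = \left(-1216 + 27875\right) \left(\frac{757}{91 \left(23 - 211 - 166\right)} - 18211\right) = 26659 \left(\frac{757}{91 \left(-354\right)} - 18211\right) = 26659 \left(\frac{757}{91} \left(- \frac{1}{354}\right) - 18211\right) = 26659 \left(- \frac{757}{32214} - 18211\right) = 26659 \left(- \frac{586649911}{32214}\right) = - \frac{15639499977349}{32214}$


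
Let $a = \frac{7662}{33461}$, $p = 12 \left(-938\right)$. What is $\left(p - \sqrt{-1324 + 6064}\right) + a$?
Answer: $- \frac{376629354}{33461} - 2 \sqrt{1185} \approx -11325.0$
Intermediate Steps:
$p = -11256$
$a = \frac{7662}{33461}$ ($a = 7662 \cdot \frac{1}{33461} = \frac{7662}{33461} \approx 0.22898$)
$\left(p - \sqrt{-1324 + 6064}\right) + a = \left(-11256 - \sqrt{-1324 + 6064}\right) + \frac{7662}{33461} = \left(-11256 - \sqrt{4740}\right) + \frac{7662}{33461} = \left(-11256 - 2 \sqrt{1185}\right) + \frac{7662}{33461} = - \frac{376629354}{33461} - 2 \sqrt{1185}$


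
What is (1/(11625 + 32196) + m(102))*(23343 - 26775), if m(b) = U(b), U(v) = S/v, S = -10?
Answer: 83532592/248319 ≈ 336.39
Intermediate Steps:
U(v) = -10/v
m(b) = -10/b
(1/(11625 + 32196) + m(102))*(23343 - 26775) = (1/(11625 + 32196) - 10/102)*(23343 - 26775) = (1/43821 - 10*1/102)*(-3432) = (1/43821 - 5/51)*(-3432) = -73018/744957*(-3432) = 83532592/248319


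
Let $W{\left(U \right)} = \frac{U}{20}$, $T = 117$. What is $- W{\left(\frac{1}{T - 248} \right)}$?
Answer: $\frac{1}{2620} \approx 0.00038168$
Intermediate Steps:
$W{\left(U \right)} = \frac{U}{20}$ ($W{\left(U \right)} = U \frac{1}{20} = \frac{U}{20}$)
$- W{\left(\frac{1}{T - 248} \right)} = - \frac{1}{20 \left(117 - 248\right)} = - \frac{1}{20 \left(-131\right)} = - \frac{-1}{20 \cdot 131} = \left(-1\right) \left(- \frac{1}{2620}\right) = \frac{1}{2620}$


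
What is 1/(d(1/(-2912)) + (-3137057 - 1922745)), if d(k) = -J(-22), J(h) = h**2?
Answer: -1/5060286 ≈ -1.9762e-7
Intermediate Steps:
d(k) = -484 (d(k) = -1*(-22)**2 = -1*484 = -484)
1/(d(1/(-2912)) + (-3137057 - 1922745)) = 1/(-484 + (-3137057 - 1922745)) = 1/(-484 - 5059802) = 1/(-5060286) = -1/5060286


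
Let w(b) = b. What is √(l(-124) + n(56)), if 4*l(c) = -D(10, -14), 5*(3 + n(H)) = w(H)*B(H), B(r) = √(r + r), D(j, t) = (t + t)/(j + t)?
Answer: √(-475 + 4480*√7)/10 ≈ 10.667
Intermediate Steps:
D(j, t) = 2*t/(j + t) (D(j, t) = (2*t)/(j + t) = 2*t/(j + t))
B(r) = √2*√r (B(r) = √(2*r) = √2*√r)
n(H) = -3 + √2*H^(3/2)/5 (n(H) = -3 + (H*(√2*√H))/5 = -3 + (√2*H^(3/2))/5 = -3 + √2*H^(3/2)/5)
l(c) = -7/4 (l(c) = (-2*(-14)/(10 - 14))/4 = (-2*(-14)/(-4))/4 = (-2*(-14)*(-1)/4)/4 = (-1*7)/4 = (¼)*(-7) = -7/4)
√(l(-124) + n(56)) = √(-7/4 + (-3 + √2*56^(3/2)/5)) = √(-7/4 + (-3 + √2*(112*√14)/5)) = √(-7/4 + (-3 + 224*√7/5)) = √(-19/4 + 224*√7/5)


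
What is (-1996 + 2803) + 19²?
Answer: 1168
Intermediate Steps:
(-1996 + 2803) + 19² = 807 + 361 = 1168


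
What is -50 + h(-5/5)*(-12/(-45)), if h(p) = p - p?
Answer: -50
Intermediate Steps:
h(p) = 0
-50 + h(-5/5)*(-12/(-45)) = -50 + 0*(-12/(-45)) = -50 + 0*(-12*(-1/45)) = -50 + 0*(4/15) = -50 + 0 = -50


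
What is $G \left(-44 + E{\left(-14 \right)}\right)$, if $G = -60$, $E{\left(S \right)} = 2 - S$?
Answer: $1680$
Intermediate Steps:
$G \left(-44 + E{\left(-14 \right)}\right) = - 60 \left(-44 + \left(2 - -14\right)\right) = - 60 \left(-44 + \left(2 + 14\right)\right) = - 60 \left(-44 + 16\right) = \left(-60\right) \left(-28\right) = 1680$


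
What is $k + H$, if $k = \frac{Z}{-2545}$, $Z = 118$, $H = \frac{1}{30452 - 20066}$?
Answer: $- \frac{1223003}{26432370} \approx -0.046269$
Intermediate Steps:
$H = \frac{1}{10386} \approx 9.6284 \cdot 10^{-5}$
$k = - \frac{118}{2545}$ ($k = \frac{118}{-2545} = 118 \left(- \frac{1}{2545}\right) = - \frac{118}{2545} \approx -0.046365$)
$k + H = - \frac{118}{2545} + \frac{1}{10386} = - \frac{1223003}{26432370}$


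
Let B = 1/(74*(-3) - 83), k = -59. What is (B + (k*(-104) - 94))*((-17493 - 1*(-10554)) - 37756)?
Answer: -16472869651/61 ≈ -2.7005e+8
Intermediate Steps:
B = -1/305 (B = 1/(-222 - 83) = 1/(-305) = -1/305 ≈ -0.0032787)
(B + (k*(-104) - 94))*((-17493 - 1*(-10554)) - 37756) = (-1/305 + (-59*(-104) - 94))*((-17493 - 1*(-10554)) - 37756) = (-1/305 + (6136 - 94))*((-17493 + 10554) - 37756) = (-1/305 + 6042)*(-6939 - 37756) = (1842809/305)*(-44695) = -16472869651/61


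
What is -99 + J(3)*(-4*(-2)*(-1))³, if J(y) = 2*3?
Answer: -3171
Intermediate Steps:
J(y) = 6
-99 + J(3)*(-4*(-2)*(-1))³ = -99 + 6*(-4*(-2)*(-1))³ = -99 + 6*(8*(-1))³ = -99 + 6*(-8)³ = -99 + 6*(-512) = -99 - 3072 = -3171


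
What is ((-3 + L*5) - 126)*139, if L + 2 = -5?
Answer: -22796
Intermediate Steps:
L = -7 (L = -2 - 5 = -7)
((-3 + L*5) - 126)*139 = ((-3 - 7*5) - 126)*139 = ((-3 - 35) - 126)*139 = (-38 - 126)*139 = -164*139 = -22796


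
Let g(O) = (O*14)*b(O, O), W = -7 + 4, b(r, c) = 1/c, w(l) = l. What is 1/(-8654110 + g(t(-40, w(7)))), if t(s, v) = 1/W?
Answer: -1/8654096 ≈ -1.1555e-7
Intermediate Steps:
b(r, c) = 1/c
W = -3
t(s, v) = -⅓ (t(s, v) = 1/(-3) = -⅓)
g(O) = 14 (g(O) = (O*14)/O = (14*O)/O = 14)
1/(-8654110 + g(t(-40, w(7)))) = 1/(-8654110 + 14) = 1/(-8654096) = -1/8654096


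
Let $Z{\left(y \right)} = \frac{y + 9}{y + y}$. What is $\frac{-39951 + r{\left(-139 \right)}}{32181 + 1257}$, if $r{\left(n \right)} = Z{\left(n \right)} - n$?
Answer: $- \frac{1844601}{1549294} \approx -1.1906$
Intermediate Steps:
$Z{\left(y \right)} = \frac{9 + y}{2 y}$
$r{\left(n \right)} = - n + \frac{9 + n}{2 n}$ ($r{\left(n \right)} = \frac{9 + n}{2 n} - n = - n + \frac{9 + n}{2 n}$)
$\frac{-39951 + r{\left(-139 \right)}}{32181 + 1257} = \frac{-39951 + \left(\frac{1}{2} - -139 + \frac{9}{2 \left(-139\right)}\right)}{32181 + 1257} = \frac{-39951 + \left(\frac{1}{2} + 139 + \frac{9}{2} \left(- \frac{1}{139}\right)\right)}{33438} = \left(-39951 + \left(\frac{1}{2} + 139 - \frac{9}{278}\right)\right) \frac{1}{33438} = \left(-39951 + \frac{19386}{139}\right) \frac{1}{33438} = \left(- \frac{5533803}{139}\right) \frac{1}{33438} = - \frac{1844601}{1549294}$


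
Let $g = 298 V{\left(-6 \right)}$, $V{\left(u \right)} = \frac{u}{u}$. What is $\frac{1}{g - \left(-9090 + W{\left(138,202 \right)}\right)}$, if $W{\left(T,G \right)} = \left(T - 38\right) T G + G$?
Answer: $- \frac{1}{2778414} \approx -3.5992 \cdot 10^{-7}$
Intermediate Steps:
$W{\left(T,G \right)} = G + G T \left(-38 + T\right)$ ($W{\left(T,G \right)} = \left(T - 38\right) T G + G = \left(-38 + T\right) T G + G = T \left(-38 + T\right) G + G = G T \left(-38 + T\right) + G = G + G T \left(-38 + T\right)$)
$V{\left(u \right)} = 1$
$g = 298$ ($g = 298 \cdot 1 = 298$)
$\frac{1}{g - \left(-9090 + W{\left(138,202 \right)}\right)} = \frac{1}{298 + \left(9090 - 202 \left(1 + 138^{2} - 5244\right)\right)} = \frac{1}{298 + \left(9090 - 202 \left(1 + 19044 - 5244\right)\right)} = \frac{1}{298 + \left(9090 - 202 \cdot 13801\right)} = \frac{1}{298 + \left(9090 - 2787802\right)} = \frac{1}{298 - 2778712} = \frac{1}{-2778414} = - \frac{1}{2778414}$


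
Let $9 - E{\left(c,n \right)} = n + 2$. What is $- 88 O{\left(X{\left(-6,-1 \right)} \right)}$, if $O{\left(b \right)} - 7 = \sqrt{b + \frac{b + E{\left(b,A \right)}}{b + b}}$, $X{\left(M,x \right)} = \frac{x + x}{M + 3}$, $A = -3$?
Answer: $-616 - \frac{88 \sqrt{78}}{3} \approx -875.07$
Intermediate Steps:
$E{\left(c,n \right)} = 7 - n$ ($E{\left(c,n \right)} = 9 - \left(n + 2\right) = 9 - \left(2 + n\right) = 7 - n$)
$X{\left(M,x \right)} = \frac{2 x}{3 + M}$
$O{\left(b \right)} = 7 + \sqrt{b + \frac{10 + b}{2 b}}$ ($O{\left(b \right)} = 7 + \sqrt{b + \frac{b + \left(7 - -3\right)}{b + b}} = 7 + \sqrt{b + \frac{b + \left(7 + 3\right)}{2 b}} = 7 + \sqrt{b + \left(b + 10\right) \frac{1}{2 b}} = 7 + \sqrt{b + \left(10 + b\right) \frac{1}{2 b}} = 7 + \sqrt{b + \frac{10 + b}{2 b}}$)
$- 88 O{\left(X{\left(-6,-1 \right)} \right)} = - 88 \left(7 + \frac{\sqrt{2 + 4 \cdot 2 \left(-1\right) \frac{1}{3 - 6} + \frac{20}{2 \left(-1\right) \frac{1}{3 - 6}}}}{2}\right) = - 88 \left(7 + \frac{\sqrt{2 + 4 \cdot 2 \left(-1\right) \frac{1}{-3} + \frac{20}{2 \left(-1\right) \frac{1}{-3}}}}{2}\right) = - 88 \left(7 + \frac{\sqrt{2 + 4 \cdot 2 \left(-1\right) \left(- \frac{1}{3}\right) + \frac{20}{2 \left(-1\right) \left(- \frac{1}{3}\right)}}}{2}\right) = - 88 \left(7 + \frac{\sqrt{2 + 4 \cdot \frac{2}{3} + \frac{20}{\frac{2}{3}}}}{2}\right) = - 88 \left(7 + \frac{\sqrt{2 + \frac{8}{3} + 20 \cdot \frac{3}{2}}}{2}\right) = - 88 \left(7 + \frac{\sqrt{2 + \frac{8}{3} + 30}}{2}\right) = - 88 \left(7 + \frac{\sqrt{\frac{104}{3}}}{2}\right) = - 88 \left(7 + \frac{\frac{2}{3} \sqrt{78}}{2}\right) = - 88 \left(7 + \frac{\sqrt{78}}{3}\right) = -616 - \frac{88 \sqrt{78}}{3}$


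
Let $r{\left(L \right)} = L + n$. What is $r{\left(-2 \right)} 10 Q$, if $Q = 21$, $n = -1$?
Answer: $-630$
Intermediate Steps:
$r{\left(L \right)} = -1 + L$ ($r{\left(L \right)} = L - 1 = -1 + L$)
$r{\left(-2 \right)} 10 Q = \left(-1 - 2\right) 10 \cdot 21 = \left(-3\right) 10 \cdot 21 = \left(-30\right) 21 = -630$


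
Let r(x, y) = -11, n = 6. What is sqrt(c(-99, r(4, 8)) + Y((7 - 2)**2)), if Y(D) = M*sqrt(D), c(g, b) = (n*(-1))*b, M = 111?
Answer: 3*sqrt(69) ≈ 24.920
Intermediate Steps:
c(g, b) = -6*b (c(g, b) = (6*(-1))*b = -6*b)
Y(D) = 111*sqrt(D)
sqrt(c(-99, r(4, 8)) + Y((7 - 2)**2)) = sqrt(-6*(-11) + 111*sqrt((7 - 2)**2)) = sqrt(66 + 111*sqrt(5**2)) = sqrt(66 + 111*sqrt(25)) = sqrt(66 + 111*5) = sqrt(66 + 555) = sqrt(621) = 3*sqrt(69)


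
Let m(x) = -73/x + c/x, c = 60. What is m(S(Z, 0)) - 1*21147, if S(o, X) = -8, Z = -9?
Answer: -169163/8 ≈ -21145.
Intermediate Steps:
m(x) = -13/x (m(x) = -73/x + 60/x = -13/x)
m(S(Z, 0)) - 1*21147 = -13/(-8) - 1*21147 = -13*(-⅛) - 21147 = 13/8 - 21147 = -169163/8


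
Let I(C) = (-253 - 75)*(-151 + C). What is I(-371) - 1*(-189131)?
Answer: 360347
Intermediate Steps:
I(C) = 49528 - 328*C (I(C) = -328*(-151 + C) = 49528 - 328*C)
I(-371) - 1*(-189131) = (49528 - 328*(-371)) - 1*(-189131) = (49528 + 121688) + 189131 = 171216 + 189131 = 360347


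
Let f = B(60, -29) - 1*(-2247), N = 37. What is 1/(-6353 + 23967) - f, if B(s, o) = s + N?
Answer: -41287215/17614 ≈ -2344.0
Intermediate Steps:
B(s, o) = 37 + s (B(s, o) = s + 37 = 37 + s)
f = 2344 (f = (37 + 60) - 1*(-2247) = 97 + 2247 = 2344)
1/(-6353 + 23967) - f = 1/(-6353 + 23967) - 1*2344 = 1/17614 - 2344 = -41287215/17614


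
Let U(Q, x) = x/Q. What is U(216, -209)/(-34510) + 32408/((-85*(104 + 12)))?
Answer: -24500239/7454160 ≈ -3.2868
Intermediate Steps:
U(216, -209)/(-34510) + 32408/((-85*(104 + 12))) = -209/216/(-34510) + 32408/((-85*(104 + 12))) = -209*1/216*(-1/34510) + 32408/((-85*116)) = -209/216*(-1/34510) + 32408/(-9860) = 209/7454160 + 32408*(-1/9860) = 209/7454160 - 8102/2465 = -24500239/7454160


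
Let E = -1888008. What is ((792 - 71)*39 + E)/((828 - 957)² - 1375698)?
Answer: 619963/453019 ≈ 1.3685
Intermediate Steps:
((792 - 71)*39 + E)/((828 - 957)² - 1375698) = ((792 - 71)*39 - 1888008)/((828 - 957)² - 1375698) = (721*39 - 1888008)/((-129)² - 1375698) = (28119 - 1888008)/(16641 - 1375698) = -1859889/(-1359057) = -1859889*(-1/1359057) = 619963/453019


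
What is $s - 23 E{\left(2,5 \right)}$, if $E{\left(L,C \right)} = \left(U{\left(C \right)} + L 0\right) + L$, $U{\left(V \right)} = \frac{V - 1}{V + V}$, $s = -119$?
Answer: $- \frac{871}{5} \approx -174.2$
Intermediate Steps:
$U{\left(V \right)} = \frac{-1 + V}{2 V}$
$E{\left(L,C \right)} = L + \frac{-1 + C}{2 C}$ ($E{\left(L,C \right)} = \left(\frac{-1 + C}{2 C} + L 0\right) + L = \left(\frac{-1 + C}{2 C} + 0\right) + L = \frac{-1 + C}{2 C} + L = L + \frac{-1 + C}{2 C}$)
$s - 23 E{\left(2,5 \right)} = -119 - 23 \left(\frac{1}{2} + 2 - \frac{1}{2 \cdot 5}\right) = -119 - 23 \left(\frac{1}{2} + 2 - \frac{1}{10}\right) = -119 - \frac{276}{5} = - \frac{871}{5}$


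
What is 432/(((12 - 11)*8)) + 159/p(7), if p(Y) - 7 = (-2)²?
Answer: 753/11 ≈ 68.455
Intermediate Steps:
p(Y) = 11 (p(Y) = 7 + (-2)² = 7 + 4 = 11)
432/(((12 - 11)*8)) + 159/p(7) = 432/(((12 - 11)*8)) + 159/11 = 432/((1*8)) + 159*(1/11) = 432/8 + 159/11 = 432*(⅛) + 159/11 = 54 + 159/11 = 753/11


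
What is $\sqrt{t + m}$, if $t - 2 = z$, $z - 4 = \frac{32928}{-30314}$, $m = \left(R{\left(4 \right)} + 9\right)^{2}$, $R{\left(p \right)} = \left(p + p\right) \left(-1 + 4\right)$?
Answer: $\frac{\sqrt{251309895807}}{15157} \approx 33.074$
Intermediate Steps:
$R{\left(p \right)} = 6 p$ ($R{\left(p \right)} = 2 p 3 = 6 p$)
$m = 1089$ ($m = \left(6 \cdot 4 + 9\right)^{2} = \left(24 + 9\right)^{2} = 33^{2} = 1089$)
$z = \frac{44164}{15157}$ ($z = 4 + \frac{32928}{-30314} = 4 + 32928 \left(- \frac{1}{30314}\right) = 4 - \frac{16464}{15157} = \frac{44164}{15157} \approx 2.9138$)
$t = \frac{74478}{15157}$ ($t = 2 + \frac{44164}{15157} = \frac{74478}{15157} \approx 4.9138$)
$\sqrt{t + m} = \sqrt{\frac{74478}{15157} + 1089} = \sqrt{\frac{16580451}{15157}} = \frac{\sqrt{251309895807}}{15157}$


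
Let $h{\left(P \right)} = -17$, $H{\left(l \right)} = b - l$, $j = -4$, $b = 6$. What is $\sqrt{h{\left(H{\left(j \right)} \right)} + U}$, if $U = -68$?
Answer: $i \sqrt{85} \approx 9.2195 i$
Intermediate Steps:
$H{\left(l \right)} = 6 - l$
$\sqrt{h{\left(H{\left(j \right)} \right)} + U} = \sqrt{-17 - 68} = \sqrt{-85} = i \sqrt{85}$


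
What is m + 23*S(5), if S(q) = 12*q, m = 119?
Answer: 1499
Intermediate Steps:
m + 23*S(5) = 119 + 23*(12*5) = 119 + 23*60 = 119 + 1380 = 1499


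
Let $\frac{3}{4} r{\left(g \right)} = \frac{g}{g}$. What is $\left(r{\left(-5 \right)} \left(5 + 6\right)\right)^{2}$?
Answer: $\frac{1936}{9} \approx 215.11$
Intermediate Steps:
$r{\left(g \right)} = \frac{4}{3}$ ($r{\left(g \right)} = \frac{4 \frac{g}{g}}{3} = \frac{4}{3} \cdot 1 = \frac{4}{3}$)
$\left(r{\left(-5 \right)} \left(5 + 6\right)\right)^{2} = \left(\frac{4 \left(5 + 6\right)}{3}\right)^{2} = \left(\frac{4}{3} \cdot 11\right)^{2} = \left(\frac{44}{3}\right)^{2} = \frac{1936}{9}$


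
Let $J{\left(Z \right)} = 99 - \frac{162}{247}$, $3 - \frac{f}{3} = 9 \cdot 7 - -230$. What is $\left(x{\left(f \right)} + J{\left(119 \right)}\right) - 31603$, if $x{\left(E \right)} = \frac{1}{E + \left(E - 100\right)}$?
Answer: $- \frac{14318236247}{454480} \approx -31505.0$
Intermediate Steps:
$f = -870$ ($f = 9 - 3 \left(9 \cdot 7 - -230\right) = 9 - 3 \left(63 + 230\right) = 9 - 879 = -870$)
$x{\left(E \right)} = \frac{1}{-100 + 2 E}$ ($x{\left(E \right)} = \frac{1}{E + \left(-100 + E\right)} = \frac{1}{-100 + 2 E}$)
$J{\left(Z \right)} = \frac{24291}{247}$ ($J{\left(Z \right)} = 99 - 162 \cdot \frac{1}{247} = 99 - \frac{162}{247} = \frac{24291}{247}$)
$\left(x{\left(f \right)} + J{\left(119 \right)}\right) - 31603 = \left(\frac{1}{2 \left(-50 - 870\right)} + \frac{24291}{247}\right) - 31603 = \left(\frac{1}{2 \left(-920\right)} + \frac{24291}{247}\right) - 31603 = \left(\frac{1}{2} \left(- \frac{1}{920}\right) + \frac{24291}{247}\right) - 31603 = \left(- \frac{1}{1840} + \frac{24291}{247}\right) - 31603 = \frac{44695193}{454480} - 31603 = - \frac{14318236247}{454480}$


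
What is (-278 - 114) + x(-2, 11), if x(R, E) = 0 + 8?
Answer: -384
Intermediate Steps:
x(R, E) = 8
(-278 - 114) + x(-2, 11) = (-278 - 114) + 8 = -392 + 8 = -384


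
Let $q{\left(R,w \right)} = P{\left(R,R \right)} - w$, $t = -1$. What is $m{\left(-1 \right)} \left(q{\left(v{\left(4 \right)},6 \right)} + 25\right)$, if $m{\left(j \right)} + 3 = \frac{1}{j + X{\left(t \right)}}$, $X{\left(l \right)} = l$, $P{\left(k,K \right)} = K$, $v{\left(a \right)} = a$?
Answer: $- \frac{161}{2} \approx -80.5$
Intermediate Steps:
$q{\left(R,w \right)} = R - w$
$m{\left(j \right)} = -3 + \frac{1}{-1 + j}$ ($m{\left(j \right)} = -3 + \frac{1}{j - 1} = -3 + \frac{1}{-1 + j}$)
$m{\left(-1 \right)} \left(q{\left(v{\left(4 \right)},6 \right)} + 25\right) = \frac{4 - -3}{-1 - 1} \left(\left(4 - 6\right) + 25\right) = \frac{4 + 3}{-2} \left(\left(4 - 6\right) + 25\right) = \left(- \frac{1}{2}\right) 7 \left(-2 + 25\right) = \left(- \frac{7}{2}\right) 23 = - \frac{161}{2}$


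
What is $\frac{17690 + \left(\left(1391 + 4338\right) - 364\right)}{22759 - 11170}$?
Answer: $\frac{7685}{3863} \approx 1.9894$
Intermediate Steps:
$\frac{17690 + \left(\left(1391 + 4338\right) - 364\right)}{22759 - 11170} = \frac{17690 + \left(5729 - 364\right)}{22759 - 11170} = \frac{17690 + 5365}{11589} = 23055 \cdot \frac{1}{11589} = \frac{7685}{3863}$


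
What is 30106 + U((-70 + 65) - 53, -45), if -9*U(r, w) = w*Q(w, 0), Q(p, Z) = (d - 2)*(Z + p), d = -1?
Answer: 30781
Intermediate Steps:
Q(p, Z) = -3*Z - 3*p (Q(p, Z) = (-1 - 2)*(Z + p) = -3*(Z + p) = -3*Z - 3*p)
U(r, w) = w²/3 (U(r, w) = -w*(-3*0 - 3*w)/9 = -w*(0 - 3*w)/9 = -w*(-3*w)/9 = -(-1)*w²/3 = w²/3)
30106 + U((-70 + 65) - 53, -45) = 30106 + (⅓)*(-45)² = 30106 + (⅓)*2025 = 30106 + 675 = 30781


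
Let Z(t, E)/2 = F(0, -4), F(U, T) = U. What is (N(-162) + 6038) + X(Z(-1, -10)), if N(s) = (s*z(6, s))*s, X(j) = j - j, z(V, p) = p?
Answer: -4245490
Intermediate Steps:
Z(t, E) = 0 (Z(t, E) = 2*0 = 0)
X(j) = 0
N(s) = s³ (N(s) = (s*s)*s = s²*s = s³)
(N(-162) + 6038) + X(Z(-1, -10)) = ((-162)³ + 6038) + 0 = (-4251528 + 6038) + 0 = -4245490 + 0 = -4245490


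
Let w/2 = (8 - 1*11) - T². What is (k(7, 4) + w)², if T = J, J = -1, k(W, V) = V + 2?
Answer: 4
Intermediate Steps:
k(W, V) = 2 + V
T = -1
w = -8 (w = 2*((8 - 1*11) - 1*(-1)²) = 2*((8 - 11) - 1*1) = 2*(-3 - 1) = 2*(-4) = -8)
(k(7, 4) + w)² = ((2 + 4) - 8)² = (6 - 8)² = (-2)² = 4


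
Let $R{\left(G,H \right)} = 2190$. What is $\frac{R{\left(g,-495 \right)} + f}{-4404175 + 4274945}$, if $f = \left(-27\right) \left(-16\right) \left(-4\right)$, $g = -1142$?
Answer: $- \frac{231}{64615} \approx -0.003575$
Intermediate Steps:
$f = -1728$ ($f = 432 \left(-4\right) = -1728$)
$\frac{R{\left(g,-495 \right)} + f}{-4404175 + 4274945} = \frac{2190 - 1728}{-4404175 + 4274945} = \frac{462}{-129230} = 462 \left(- \frac{1}{129230}\right) = - \frac{231}{64615}$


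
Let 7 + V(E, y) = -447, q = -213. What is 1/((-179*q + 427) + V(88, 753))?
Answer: 1/38100 ≈ 2.6247e-5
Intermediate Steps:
V(E, y) = -454 (V(E, y) = -7 - 447 = -454)
1/((-179*q + 427) + V(88, 753)) = 1/((-179*(-213) + 427) - 454) = 1/((38127 + 427) - 454) = 1/(38554 - 454) = 1/38100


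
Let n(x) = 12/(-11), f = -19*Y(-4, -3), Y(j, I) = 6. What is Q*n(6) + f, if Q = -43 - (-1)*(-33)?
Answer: -342/11 ≈ -31.091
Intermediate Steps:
Q = -76 (Q = -43 - 1*33 = -43 - 33 = -76)
f = -114 (f = -19*6 = -114)
n(x) = -12/11 (n(x) = 12*(-1/11) = -12/11)
Q*n(6) + f = -76*(-12/11) - 114 = 912/11 - 114 = -342/11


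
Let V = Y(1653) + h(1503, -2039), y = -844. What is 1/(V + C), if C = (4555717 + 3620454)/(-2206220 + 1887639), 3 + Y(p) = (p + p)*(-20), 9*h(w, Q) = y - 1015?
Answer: -2867229/190255610785 ≈ -1.5070e-5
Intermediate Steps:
h(w, Q) = -1859/9 (h(w, Q) = (-844 - 1015)/9 = (⅑)*(-1859) = -1859/9)
Y(p) = -3 - 40*p (Y(p) = -3 + (p + p)*(-20) = -3 + (2*p)*(-20) = -3 - 40*p)
V = -596966/9 (V = (-3 - 40*1653) - 1859/9 = (-3 - 66120) - 1859/9 = -66123 - 1859/9 = -596966/9 ≈ -66330.)
C = -8176171/318581 (C = 8176171/(-318581) = 8176171*(-1/318581) = -8176171/318581 ≈ -25.664)
1/(V + C) = 1/(-596966/9 - 8176171/318581) = 1/(-190255610785/2867229) = -2867229/190255610785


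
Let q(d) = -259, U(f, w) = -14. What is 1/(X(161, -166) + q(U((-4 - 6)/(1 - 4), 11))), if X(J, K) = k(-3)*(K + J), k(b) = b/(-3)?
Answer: -1/264 ≈ -0.0037879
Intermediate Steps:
k(b) = -b/3 (k(b) = b*(-⅓) = -b/3)
X(J, K) = J + K (X(J, K) = (-⅓*(-3))*(K + J) = 1*(J + K) = J + K)
1/(X(161, -166) + q(U((-4 - 6)/(1 - 4), 11))) = 1/((161 - 166) - 259) = 1/(-5 - 259) = 1/(-264) = -1/264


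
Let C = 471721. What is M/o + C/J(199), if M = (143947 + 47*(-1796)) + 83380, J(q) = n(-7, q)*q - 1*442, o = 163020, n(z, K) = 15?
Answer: 15452678053/82911972 ≈ 186.37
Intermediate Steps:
J(q) = -442 + 15*q (J(q) = 15*q - 1*442 = 15*q - 442 = -442 + 15*q)
M = 142915 (M = (143947 - 84412) + 83380 = 59535 + 83380 = 142915)
M/o + C/J(199) = 142915/163020 + 471721/(-442 + 15*199) = 142915*(1/163020) + 471721/(-442 + 2985) = 28583/32604 + 471721/2543 = 15452678053/82911972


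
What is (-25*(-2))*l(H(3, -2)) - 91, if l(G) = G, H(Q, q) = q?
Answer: -191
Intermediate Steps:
(-25*(-2))*l(H(3, -2)) - 91 = -25*(-2)*(-2) - 91 = 50*(-2) - 91 = -100 - 91 = -191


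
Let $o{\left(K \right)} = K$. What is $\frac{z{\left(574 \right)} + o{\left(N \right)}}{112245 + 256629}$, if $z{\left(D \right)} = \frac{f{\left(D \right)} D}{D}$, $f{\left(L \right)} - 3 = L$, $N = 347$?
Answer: $\frac{14}{5589} \approx 0.0025049$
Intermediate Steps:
$f{\left(L \right)} = 3 + L$
$z{\left(D \right)} = 3 + D$ ($z{\left(D \right)} = \frac{\left(3 + D\right) D}{D} = \frac{D \left(3 + D\right)}{D} = 3 + D$)
$\frac{z{\left(574 \right)} + o{\left(N \right)}}{112245 + 256629} = \frac{\left(3 + 574\right) + 347}{112245 + 256629} = \frac{577 + 347}{368874} = 924 \cdot \frac{1}{368874} = \frac{14}{5589}$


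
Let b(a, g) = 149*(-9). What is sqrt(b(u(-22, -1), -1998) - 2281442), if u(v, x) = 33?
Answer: I*sqrt(2282783) ≈ 1510.9*I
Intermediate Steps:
b(a, g) = -1341
sqrt(b(u(-22, -1), -1998) - 2281442) = sqrt(-1341 - 2281442) = sqrt(-2282783) = I*sqrt(2282783)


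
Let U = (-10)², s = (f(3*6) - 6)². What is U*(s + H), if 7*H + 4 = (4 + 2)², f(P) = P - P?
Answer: 28400/7 ≈ 4057.1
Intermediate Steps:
f(P) = 0
s = 36 (s = (0 - 6)² = (-6)² = 36)
H = 32/7 (H = -4/7 + (4 + 2)²/7 = -4/7 + (⅐)*6² = -4/7 + (⅐)*36 = -4/7 + 36/7 = 32/7 ≈ 4.5714)
U = 100
U*(s + H) = 100*(36 + 32/7) = 100*(284/7) = 28400/7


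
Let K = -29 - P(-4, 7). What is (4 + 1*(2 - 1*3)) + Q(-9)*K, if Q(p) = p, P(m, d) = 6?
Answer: 318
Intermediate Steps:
K = -35 (K = -29 - 1*6 = -29 - 6 = -35)
(4 + 1*(2 - 1*3)) + Q(-9)*K = (4 + 1*(2 - 1*3)) - 9*(-35) = (4 + 1*(2 - 3)) + 315 = (4 + 1*(-1)) + 315 = (4 - 1) + 315 = 3 + 315 = 318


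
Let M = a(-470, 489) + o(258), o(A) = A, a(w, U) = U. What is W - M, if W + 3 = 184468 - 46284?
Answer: 137434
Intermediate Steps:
W = 138181 (W = -3 + (184468 - 46284) = -3 + 138184 = 138181)
M = 747 (M = 489 + 258 = 747)
W - M = 138181 - 1*747 = 138181 - 747 = 137434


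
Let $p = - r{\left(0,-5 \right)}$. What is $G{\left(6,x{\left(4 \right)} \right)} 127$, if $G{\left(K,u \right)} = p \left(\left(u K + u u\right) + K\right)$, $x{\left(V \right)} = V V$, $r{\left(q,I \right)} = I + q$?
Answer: $227330$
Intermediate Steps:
$x{\left(V \right)} = V^{2}$
$p = 5$ ($p = - (-5 + 0) = \left(-1\right) \left(-5\right) = 5$)
$G{\left(K,u \right)} = 5 K + 5 u^{2} + 5 K u$ ($G{\left(K,u \right)} = 5 \left(\left(u K + u u\right) + K\right) = 5 \left(\left(K u + u^{2}\right) + K\right) = 5 \left(\left(u^{2} + K u\right) + K\right) = 5 \left(K + u^{2} + K u\right) = 5 K + 5 u^{2} + 5 K u$)
$G{\left(6,x{\left(4 \right)} \right)} 127 = \left(5 \cdot 6 + 5 \left(4^{2}\right)^{2} + 5 \cdot 6 \cdot 4^{2}\right) 127 = \left(30 + 5 \cdot 16^{2} + 5 \cdot 6 \cdot 16\right) 127 = \left(30 + 5 \cdot 256 + 480\right) 127 = \left(30 + 1280 + 480\right) 127 = 1790 \cdot 127 = 227330$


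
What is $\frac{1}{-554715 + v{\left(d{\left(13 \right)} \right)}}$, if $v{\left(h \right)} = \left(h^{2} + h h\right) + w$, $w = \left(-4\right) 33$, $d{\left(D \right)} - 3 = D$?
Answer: $- \frac{1}{554335} \approx -1.804 \cdot 10^{-6}$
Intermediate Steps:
$d{\left(D \right)} = 3 + D$
$w = -132$
$v{\left(h \right)} = -132 + 2 h^{2}$ ($v{\left(h \right)} = \left(h^{2} + h h\right) - 132 = \left(h^{2} + h^{2}\right) - 132 = 2 h^{2} - 132 = -132 + 2 h^{2}$)
$\frac{1}{-554715 + v{\left(d{\left(13 \right)} \right)}} = \frac{1}{-554715 - \left(132 - 2 \left(3 + 13\right)^{2}\right)} = \frac{1}{-554715 - \left(132 - 2 \cdot 16^{2}\right)} = \frac{1}{-554715 + \left(-132 + 2 \cdot 256\right)} = \frac{1}{-554715 + \left(-132 + 512\right)} = \frac{1}{-554715 + 380} = \frac{1}{-554335} = - \frac{1}{554335}$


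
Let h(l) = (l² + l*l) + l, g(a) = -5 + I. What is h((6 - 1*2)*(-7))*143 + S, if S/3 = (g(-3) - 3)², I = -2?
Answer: 220520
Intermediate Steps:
g(a) = -7 (g(a) = -5 - 2 = -7)
h(l) = l + 2*l² (h(l) = (l² + l²) + l = 2*l² + l = l + 2*l²)
S = 300 (S = 3*(-7 - 3)² = 3*(-10)² = 3*100 = 300)
h((6 - 1*2)*(-7))*143 + S = (((6 - 1*2)*(-7))*(1 + 2*((6 - 1*2)*(-7))))*143 + 300 = (((6 - 2)*(-7))*(1 + 2*((6 - 2)*(-7))))*143 + 300 = ((4*(-7))*(1 + 2*(4*(-7))))*143 + 300 = -28*(1 + 2*(-28))*143 + 300 = -28*(1 - 56)*143 + 300 = -28*(-55)*143 + 300 = 1540*143 + 300 = 220220 + 300 = 220520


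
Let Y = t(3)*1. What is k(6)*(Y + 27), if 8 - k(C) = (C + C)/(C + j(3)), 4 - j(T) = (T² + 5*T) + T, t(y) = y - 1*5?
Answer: 3700/17 ≈ 217.65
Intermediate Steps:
t(y) = -5 + y (t(y) = y - 5 = -5 + y)
j(T) = 4 - T² - 6*T (j(T) = 4 - ((T² + 5*T) + T) = 4 - (T² + 6*T) = 4 + (-T² - 6*T) = 4 - T² - 6*T)
k(C) = 8 - 2*C/(-23 + C) (k(C) = 8 - (C + C)/(C + (4 - 1*3² - 6*3)) = 8 - 2*C/(C + (4 - 1*9 - 18)) = 8 - 2*C/(C + (4 - 9 - 18)) = 8 - 2*C/(C - 23) = 8 - 2*C/(-23 + C))
Y = -2 (Y = (-5 + 3)*1 = -2*1 = -2)
k(6)*(Y + 27) = (2*(-92 + 3*6)/(-23 + 6))*(-2 + 27) = (2*(-92 + 18)/(-17))*25 = (2*(-1/17)*(-74))*25 = (148/17)*25 = 3700/17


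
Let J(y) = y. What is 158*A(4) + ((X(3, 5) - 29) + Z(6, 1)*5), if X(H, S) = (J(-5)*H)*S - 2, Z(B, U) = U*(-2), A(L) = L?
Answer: 516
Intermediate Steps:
Z(B, U) = -2*U
X(H, S) = -2 - 5*H*S (X(H, S) = (-5*H)*S - 2 = -5*H*S - 2 = -2 - 5*H*S)
158*A(4) + ((X(3, 5) - 29) + Z(6, 1)*5) = 158*4 + (((-2 - 5*3*5) - 29) - 2*1*5) = 632 + (((-2 - 75) - 29) - 2*5) = 632 + ((-77 - 29) - 10) = 632 + (-106 - 10) = 632 - 116 = 516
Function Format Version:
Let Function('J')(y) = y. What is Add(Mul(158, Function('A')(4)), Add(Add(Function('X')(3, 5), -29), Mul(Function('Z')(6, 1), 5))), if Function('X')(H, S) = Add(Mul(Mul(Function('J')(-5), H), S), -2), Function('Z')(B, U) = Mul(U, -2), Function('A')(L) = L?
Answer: 516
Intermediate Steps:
Function('Z')(B, U) = Mul(-2, U)
Function('X')(H, S) = Add(-2, Mul(-5, H, S)) (Function('X')(H, S) = Add(Mul(Mul(-5, H), S), -2) = Add(Mul(-5, H, S), -2) = Add(-2, Mul(-5, H, S)))
Add(Mul(158, Function('A')(4)), Add(Add(Function('X')(3, 5), -29), Mul(Function('Z')(6, 1), 5))) = Add(Mul(158, 4), Add(Add(Add(-2, Mul(-5, 3, 5)), -29), Mul(Mul(-2, 1), 5))) = Add(632, Add(Add(Add(-2, -75), -29), Mul(-2, 5))) = Add(632, Add(Add(-77, -29), -10)) = Add(632, Add(-106, -10)) = Add(632, -116) = 516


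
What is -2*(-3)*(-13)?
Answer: -78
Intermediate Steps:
-2*(-3)*(-13) = 6*(-13) = -78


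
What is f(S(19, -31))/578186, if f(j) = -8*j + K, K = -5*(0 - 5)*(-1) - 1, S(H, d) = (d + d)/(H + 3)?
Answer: -19/3180023 ≈ -5.9748e-6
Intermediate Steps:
S(H, d) = 2*d/(3 + H) (S(H, d) = (2*d)/(3 + H) = 2*d/(3 + H))
K = -26 (K = -(-25)*(-1) - 1 = -5*5 - 1 = -25 - 1 = -26)
f(j) = -26 - 8*j (f(j) = -8*j - 26 = -26 - 8*j)
f(S(19, -31))/578186 = (-26 - 16*(-31)/(3 + 19))/578186 = (-26 - 16*(-31)/22)*(1/578186) = (-26 - 8*(-31/11))*(1/578186) = (-26 + 248/11)*(1/578186) = -38/11*1/578186 = -19/3180023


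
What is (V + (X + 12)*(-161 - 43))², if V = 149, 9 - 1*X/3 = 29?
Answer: 98823481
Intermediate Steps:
X = -60 (X = 27 - 3*29 = 27 - 87 = -60)
(V + (X + 12)*(-161 - 43))² = (149 + (-60 + 12)*(-161 - 43))² = (149 - 48*(-204))² = (149 + 9792)² = 9941² = 98823481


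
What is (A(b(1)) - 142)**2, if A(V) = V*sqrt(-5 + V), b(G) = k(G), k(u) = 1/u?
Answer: 20160 - 568*I ≈ 20160.0 - 568.0*I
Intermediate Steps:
b(G) = 1/G
(A(b(1)) - 142)**2 = (sqrt(-5 + 1/1)/1 - 142)**2 = (1*sqrt(-5 + 1) - 142)**2 = (1*sqrt(-4) - 142)**2 = (1*(2*I) - 142)**2 = (2*I - 142)**2 = (-142 + 2*I)**2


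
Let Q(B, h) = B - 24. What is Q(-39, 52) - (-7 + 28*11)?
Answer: -364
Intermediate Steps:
Q(B, h) = -24 + B
Q(-39, 52) - (-7 + 28*11) = (-24 - 39) - (-7 + 28*11) = -63 - (-7 + 308) = -63 - 1*301 = -63 - 301 = -364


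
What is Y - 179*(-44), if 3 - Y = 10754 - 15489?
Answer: 12614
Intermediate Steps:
Y = 4738 (Y = 3 - (10754 - 15489) = 3 - 1*(-4735) = 3 + 4735 = 4738)
Y - 179*(-44) = 4738 - 179*(-44) = 4738 - 1*(-7876) = 4738 + 7876 = 12614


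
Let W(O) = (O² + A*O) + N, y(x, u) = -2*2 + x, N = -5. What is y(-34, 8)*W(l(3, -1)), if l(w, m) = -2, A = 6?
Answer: 494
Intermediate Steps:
y(x, u) = -4 + x
W(O) = -5 + O² + 6*O (W(O) = (O² + 6*O) - 5 = -5 + O² + 6*O)
y(-34, 8)*W(l(3, -1)) = (-4 - 34)*(-5 + (-2)² + 6*(-2)) = -38*(-5 + 4 - 12) = -38*(-13) = 494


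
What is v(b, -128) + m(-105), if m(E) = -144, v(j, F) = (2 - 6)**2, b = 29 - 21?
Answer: -128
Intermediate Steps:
b = 8
v(j, F) = 16 (v(j, F) = (-4)**2 = 16)
v(b, -128) + m(-105) = 16 - 144 = -128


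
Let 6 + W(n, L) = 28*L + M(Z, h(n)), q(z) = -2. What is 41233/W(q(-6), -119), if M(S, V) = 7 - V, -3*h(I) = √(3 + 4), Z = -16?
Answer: -1236124107/99860042 - 123699*√7/99860042 ≈ -12.382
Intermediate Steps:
h(I) = -√7/3 (h(I) = -√(3 + 4)/3 = -√7/3)
W(n, L) = 1 + 28*L + √7/3 (W(n, L) = -6 + (28*L + (7 - (-1)*√7/3)) = -6 + (28*L + (7 + √7/3)) = -6 + (7 + 28*L + √7/3) = 1 + 28*L + √7/3)
41233/W(q(-6), -119) = 41233/(1 + 28*(-119) + √7/3) = 41233/(1 - 3332 + √7/3) = 41233/(-3331 + √7/3)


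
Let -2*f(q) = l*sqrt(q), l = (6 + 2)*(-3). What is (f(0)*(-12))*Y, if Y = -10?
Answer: 0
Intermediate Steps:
l = -24 (l = 8*(-3) = -24)
f(q) = 12*sqrt(q) (f(q) = -(-12)*sqrt(q) = 12*sqrt(q))
(f(0)*(-12))*Y = ((12*sqrt(0))*(-12))*(-10) = ((12*0)*(-12))*(-10) = (0*(-12))*(-10) = 0*(-10) = 0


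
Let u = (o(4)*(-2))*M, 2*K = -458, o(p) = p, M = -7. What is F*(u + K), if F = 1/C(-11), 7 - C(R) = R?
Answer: -173/18 ≈ -9.6111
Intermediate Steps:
K = -229 (K = (½)*(-458) = -229)
C(R) = 7 - R
u = 56 (u = (4*(-2))*(-7) = -8*(-7) = 56)
F = 1/18 (F = 1/(7 - 1*(-11)) = 1/(7 + 11) = 1/18 ≈ 0.055556)
F*(u + K) = (56 - 229)/18 = (1/18)*(-173) = -173/18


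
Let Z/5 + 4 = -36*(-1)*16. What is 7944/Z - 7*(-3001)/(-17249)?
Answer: 19236509/12333035 ≈ 1.5598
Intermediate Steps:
Z = 2860 (Z = -20 + 5*(-36*(-1)*16) = -20 + 5*(36*16) = -20 + 5*576 = -20 + 2880 = 2860)
7944/Z - 7*(-3001)/(-17249) = 7944/2860 - 7*(-3001)/(-17249) = 7944*(1/2860) + 21007*(-1/17249) = 1986/715 - 21007/17249 = 19236509/12333035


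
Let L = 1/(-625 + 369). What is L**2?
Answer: 1/65536 ≈ 1.5259e-5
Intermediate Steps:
L = -1/256 (L = 1/(-256) = -1/256 ≈ -0.0039063)
L**2 = (-1/256)**2 = 1/65536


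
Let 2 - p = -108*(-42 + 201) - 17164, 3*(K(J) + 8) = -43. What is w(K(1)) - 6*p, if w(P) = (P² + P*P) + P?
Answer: -1845475/9 ≈ -2.0505e+5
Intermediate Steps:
K(J) = -67/3 (K(J) = -8 + (⅓)*(-43) = -8 - 43/3 = -67/3)
w(P) = P + 2*P² (w(P) = (P² + P²) + P = 2*P² + P = P + 2*P²)
p = 34338 (p = 2 - (-108*(-42 + 201) - 17164) = 2 - (-108*159 - 17164) = 2 - (-17172 - 17164) = 2 - 1*(-34336) = 2 + 34336 = 34338)
w(K(1)) - 6*p = -67*(1 + 2*(-67/3))/3 - 6*34338 = -67*(1 - 134/3)/3 - 1*206028 = -67/3*(-131/3) - 206028 = 8777/9 - 206028 = -1845475/9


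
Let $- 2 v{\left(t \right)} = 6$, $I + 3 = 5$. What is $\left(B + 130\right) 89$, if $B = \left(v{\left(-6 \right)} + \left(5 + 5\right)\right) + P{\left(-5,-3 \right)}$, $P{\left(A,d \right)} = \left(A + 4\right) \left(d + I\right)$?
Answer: $12282$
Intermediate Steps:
$I = 2$ ($I = -3 + 5 = 2$)
$v{\left(t \right)} = -3$ ($v{\left(t \right)} = \left(- \frac{1}{2}\right) 6 = -3$)
$P{\left(A,d \right)} = \left(2 + d\right) \left(4 + A\right)$ ($P{\left(A,d \right)} = \left(A + 4\right) \left(d + 2\right) = \left(4 + A\right) \left(2 + d\right) = \left(2 + d\right) \left(4 + A\right)$)
$B = 8$ ($B = \left(-3 + \left(5 + 5\right)\right) + \left(8 + 2 \left(-5\right) + 4 \left(-3\right) - -15\right) = \left(-3 + 10\right) + \left(8 - 10 - 12 + 15\right) = 7 + 1 = 8$)
$\left(B + 130\right) 89 = \left(8 + 130\right) 89 = 138 \cdot 89 = 12282$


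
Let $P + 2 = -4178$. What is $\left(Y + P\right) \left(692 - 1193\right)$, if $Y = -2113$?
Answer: $3152793$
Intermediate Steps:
$P = -4180$ ($P = -2 - 4178 = -4180$)
$\left(Y + P\right) \left(692 - 1193\right) = \left(-2113 - 4180\right) \left(692 - 1193\right) = \left(-6293\right) \left(-501\right) = 3152793$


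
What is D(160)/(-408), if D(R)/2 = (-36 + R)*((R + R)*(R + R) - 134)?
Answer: -3170246/51 ≈ -62162.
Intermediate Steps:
D(R) = 2*(-134 + 4*R²)*(-36 + R) (D(R) = 2*((-36 + R)*((R + R)*(R + R) - 134)) = 2*((-36 + R)*((2*R)*(2*R) - 134)) = 2*((-36 + R)*(4*R² - 134)) = 2*((-36 + R)*(-134 + 4*R²)) = 2*((-134 + 4*R²)*(-36 + R)) = 2*(-134 + 4*R²)*(-36 + R))
D(160)/(-408) = (9648 - 288*160² - 268*160 + 8*160³)/(-408) = (9648 - 288*25600 - 42880 + 8*4096000)*(-1/408) = (9648 - 7372800 - 42880 + 32768000)*(-1/408) = 25361968*(-1/408) = -3170246/51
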